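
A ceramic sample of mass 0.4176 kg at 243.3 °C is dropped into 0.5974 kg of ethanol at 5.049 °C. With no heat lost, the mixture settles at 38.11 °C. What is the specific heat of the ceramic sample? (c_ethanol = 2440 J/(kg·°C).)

Heat lost by the ceramic sample = heat gained by the ethanol:
0.4176·c·(243.3 − 38.11) = 0.5974·2440·(38.11 − 5.049)
85.69 c = 48192  ⇒  c ≈ 562.4 J/(kg·°C)

c ≈ 562 J/(kg·°C)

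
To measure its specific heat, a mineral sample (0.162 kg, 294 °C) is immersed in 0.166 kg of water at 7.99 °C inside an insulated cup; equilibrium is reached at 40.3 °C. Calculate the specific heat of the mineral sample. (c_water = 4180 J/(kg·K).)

c ≈ 545 J/(kg·K)

Setting the total heat transfer to zero:
0.162×c×(40.3 − 294) + 0.166×4180×(40.3 − 7.99) = 0
-41.1 c = -22419
c = -22419/-41.1 ≈ 545.5 J/(kg·K)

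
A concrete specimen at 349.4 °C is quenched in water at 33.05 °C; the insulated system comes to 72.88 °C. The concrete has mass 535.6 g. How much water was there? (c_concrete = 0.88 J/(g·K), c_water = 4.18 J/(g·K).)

m ≈ 783 g

Setting the total heat transfer to zero:
535.6·0.88·(72.88 − 349.4) + m·4.18·(72.88 − 33.05) = 0
166.49 m = 130332
m = 130332/166.49 ≈ 782.8 g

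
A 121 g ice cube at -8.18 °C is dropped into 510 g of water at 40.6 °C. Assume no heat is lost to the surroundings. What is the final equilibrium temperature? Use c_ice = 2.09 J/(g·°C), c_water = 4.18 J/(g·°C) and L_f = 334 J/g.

Sum of m c ΔT and latent-heat terms is zero:
warm ice to 0 °C: 121·2.09·(0 − (-8.18)) = 2068.6; fusion: m_ice L_f = 121·334 = 40414; meltwater 0→T: 121·4.18·T = 505.78 T; water cools: 510·4.18·(T − 40.6) = 2131.8(T − 40.6)
2637.6 T = 86551 − 42483 = 44068
T ≈ 16.71 °C. Since T > 0 °C, the all-ice-melts assumption holds.

T_f ≈ 16.7 °C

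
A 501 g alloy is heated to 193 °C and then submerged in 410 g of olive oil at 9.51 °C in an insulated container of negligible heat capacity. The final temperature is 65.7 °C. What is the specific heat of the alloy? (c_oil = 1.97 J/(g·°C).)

Taking heat into each body as positive, Σ m c ΔT = 0:
501×c×(65.7 − 193) + 410×1.97×(65.7 − 9.51) = 0
-63777 c = -45385
c = -45385/-63777 ≈ 0.7116 J/(g·°C)

c ≈ 0.712 J/(g·°C)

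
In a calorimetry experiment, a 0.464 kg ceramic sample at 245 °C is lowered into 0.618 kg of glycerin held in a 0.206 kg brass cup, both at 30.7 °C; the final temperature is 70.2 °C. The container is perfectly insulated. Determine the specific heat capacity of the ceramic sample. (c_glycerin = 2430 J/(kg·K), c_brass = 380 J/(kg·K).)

Energy conservation, ΣQ = 0:
0.464×c×(70.2 − 245) + 0.618×2430×(70.2 − 30.7) + 0.206×380×(70.2 − 30.7) = 0
-81.11 c = -62411
c = -62411/-81.11 ≈ 769.5 J/(kg·K)

c ≈ 769 J/(kg·K)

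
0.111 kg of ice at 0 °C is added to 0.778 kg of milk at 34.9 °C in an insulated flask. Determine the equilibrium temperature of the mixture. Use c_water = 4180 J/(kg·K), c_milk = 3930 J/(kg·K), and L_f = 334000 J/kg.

Let T be the final temperature. ΣQ_i = 0:
melt ice: 0.111·334000 = 37074
  meltwater 0→T: 0.111·4180·T = 463.98 T
  milk cools: 0.778·3930·(T − 34.9) = 3057.5(T − 34.9)
3521.5 T = 106708 − 37074 = 69634
T ≈ 19.77 °C (positive, so assuming full melt was valid).

T_f ≈ 19.8 °C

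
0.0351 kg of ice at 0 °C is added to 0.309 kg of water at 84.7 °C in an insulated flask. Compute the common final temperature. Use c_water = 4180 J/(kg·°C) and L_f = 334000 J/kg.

T_f ≈ 67.9 °C

Conservation of energy gives ΣQ = 0:
melt ice: 0.0351·334000 = 11723; meltwater 0→T: 0.0351·4180·T = 146.72 T; water cools: 0.309·4180·(T − 84.7) = 1291.6(T − 84.7)
1438.3 T = 109400 − 11723 = 97677
T ≈ 67.91 °C (positive, so assuming full melt was valid).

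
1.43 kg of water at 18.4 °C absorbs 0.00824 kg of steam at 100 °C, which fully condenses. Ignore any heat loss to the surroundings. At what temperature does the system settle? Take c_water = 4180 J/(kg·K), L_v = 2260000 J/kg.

T_f ≈ 22.0 °C

Sum of m c ΔT and latent-heat terms is zero:
condense steam: −0.00824·2260000 = −18622; condensate cools 100→T: 0.00824·4180·(T − 100) = 34.44(T − 100); water warms: 1.43·4180·(T − 18.4) = 5977.4(T − 18.4)
6011.8 T = 18622 + 3444.3 + 109984 = 132051
T ≈ 21.97 °C (< 100 °C, so full condensation is consistent).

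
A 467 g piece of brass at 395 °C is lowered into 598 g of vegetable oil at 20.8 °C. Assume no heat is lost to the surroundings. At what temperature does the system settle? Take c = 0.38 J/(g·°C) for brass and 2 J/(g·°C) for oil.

T_f ≈ 69.1 °C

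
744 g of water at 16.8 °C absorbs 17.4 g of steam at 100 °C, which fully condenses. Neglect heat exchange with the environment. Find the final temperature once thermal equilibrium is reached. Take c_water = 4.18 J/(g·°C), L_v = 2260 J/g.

T_f ≈ 31.1 °C

Conservation of energy gives ΣQ = 0:
latent heat released on condensation: 17.4×2260 = 39324
  condensate cools 100→T: 17.4×4.18×(T − 100) = 72.73(T − 100)
  original water: 3109.9(T − 16.8)
3182.7 T = 39324 + 7273.2 + 52247 = 98844
T ≈ 31.06 °C (< 100 °C, so full condensation is consistent).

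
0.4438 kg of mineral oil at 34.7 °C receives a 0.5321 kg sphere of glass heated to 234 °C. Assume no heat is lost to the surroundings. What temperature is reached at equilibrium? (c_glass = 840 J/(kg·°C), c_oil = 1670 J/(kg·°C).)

T_f ≈ 109.7 °C

|Q_glass| = |Q_oil|:
0.5321×840×(234 − T) = 0.4438×1670×(T − 34.7)
446.96(234 − T) = 741.15(T − 34.7)
1188.1 T = 130307  ⇒  T ≈ 109.68 °C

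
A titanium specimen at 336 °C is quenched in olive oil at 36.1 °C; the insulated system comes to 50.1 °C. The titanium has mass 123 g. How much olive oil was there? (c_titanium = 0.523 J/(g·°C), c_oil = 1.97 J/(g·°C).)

m ≈ 667 g

|Q_titanium| = |Q_oil|:
123×0.523×(336 − 50.1) = m×1.97×(50.1 − 36.1)
27.58 m = 18392  ⇒  m ≈ 666.8 g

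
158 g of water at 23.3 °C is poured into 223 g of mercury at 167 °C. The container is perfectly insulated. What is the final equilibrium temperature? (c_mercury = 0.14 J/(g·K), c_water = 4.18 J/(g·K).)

T_f ≈ 29.8 °C

Let T be the final temperature. ΣQ_i = 0:
223*0.14*(T − 167) + 158*4.18*(T − 23.3) = 0
691.66 T = 20602
T = 20602/691.66 ≈ 29.79 °C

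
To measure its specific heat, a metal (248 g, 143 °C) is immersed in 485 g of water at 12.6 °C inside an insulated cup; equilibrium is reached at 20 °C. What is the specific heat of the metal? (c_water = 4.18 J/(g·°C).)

Conservation of energy gives ΣQ = 0:
248·c·(20 − 143) + 485·4.18·(20 − 12.6) = 0
-30504 c = -15002
c = -15002/-30504 ≈ 0.4918 J/(g·°C)

c ≈ 0.492 J/(g·°C)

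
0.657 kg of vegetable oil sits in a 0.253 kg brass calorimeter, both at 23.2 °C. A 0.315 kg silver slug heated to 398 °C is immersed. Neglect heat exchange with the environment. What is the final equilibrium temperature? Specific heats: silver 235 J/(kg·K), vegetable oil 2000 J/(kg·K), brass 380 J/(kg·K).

Let T be the final temperature. ΣQ_i = 0:
0.315·235·(T − 398) + 0.657·2000·(T − 23.2) + 0.253·380·(T − 23.2) = 0
1484.2 T = 62177
T = 62177/1484.2 ≈ 41.89 °C

T_f ≈ 41.9 °C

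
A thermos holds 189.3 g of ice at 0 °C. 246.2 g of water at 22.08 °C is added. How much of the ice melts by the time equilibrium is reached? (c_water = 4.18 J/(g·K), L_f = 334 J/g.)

m_melted ≈ 68 g

Cooling the water to 0 °C releases 246.2×4.18×22.08 = 22723 J.
To melt every bit of ice: 189.3×334 = 63226 J.
22723 J < 63226 J, so only part of the ice melts and the system sits at 0 °C.
m_melt = 22723 / L_f = 68.03 g.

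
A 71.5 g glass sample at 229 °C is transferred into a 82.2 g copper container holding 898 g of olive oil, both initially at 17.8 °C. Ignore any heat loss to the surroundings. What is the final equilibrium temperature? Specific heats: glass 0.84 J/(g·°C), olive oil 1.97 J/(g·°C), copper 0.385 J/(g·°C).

Heat gained plus heat lost sum to zero:
71.5·0.84·(T − 229) + 898·1.97·(T − 17.8) + 82.2·0.385·(T − 17.8) = 0
(60.06 + 1769.1 + 31.65) T = 60.06·229 + 1769.1·17.8 + 31.65·17.8
T = 45806 / 1860.8 = 24.6 °C

T_f ≈ 24.6 °C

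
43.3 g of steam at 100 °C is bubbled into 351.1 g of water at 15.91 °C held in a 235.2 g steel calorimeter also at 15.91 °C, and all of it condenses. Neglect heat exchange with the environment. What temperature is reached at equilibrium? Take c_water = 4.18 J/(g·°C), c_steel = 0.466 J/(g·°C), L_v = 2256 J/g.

Conservation of energy gives ΣQ = 0:
condense steam: −43.3·2256 = −97685
  condensate cools 100→T: 43.3·4.18·(T − 100) = 180.99(T − 100)
  water warms: 351.1·4.18·(T − 15.91) = 1467.6(T − 15.91)
  cup: 109.6(T − 15.91)
1758.2 T = 97685 + 18099 + 25093 = 140877
T ≈ 80.13 °C — below 100 °C, confirming all the steam condensed.

T_f ≈ 80.1 °C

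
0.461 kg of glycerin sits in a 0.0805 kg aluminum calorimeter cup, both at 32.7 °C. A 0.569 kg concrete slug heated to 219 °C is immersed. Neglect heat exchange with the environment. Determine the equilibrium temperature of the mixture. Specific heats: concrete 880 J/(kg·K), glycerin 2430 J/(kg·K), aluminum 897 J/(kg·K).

T_f ≈ 87.8 °C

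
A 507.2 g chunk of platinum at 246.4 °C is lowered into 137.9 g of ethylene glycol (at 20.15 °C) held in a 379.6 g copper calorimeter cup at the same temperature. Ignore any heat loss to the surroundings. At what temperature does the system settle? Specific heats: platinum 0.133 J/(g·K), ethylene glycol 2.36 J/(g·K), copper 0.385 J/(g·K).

Conservation of energy gives ΣQ = 0:
507.2*0.133*(T − 246.4) + 137.9*2.36*(T − 20.15) + 379.6*0.385*(T − 20.15) = 0
67.46(T − 246.4) + 325.44(T − 20.15) + 146.15(T − 20.15) = 0
539.05 T = 26124
T ≈ 48.46 °C

T_f ≈ 48.5 °C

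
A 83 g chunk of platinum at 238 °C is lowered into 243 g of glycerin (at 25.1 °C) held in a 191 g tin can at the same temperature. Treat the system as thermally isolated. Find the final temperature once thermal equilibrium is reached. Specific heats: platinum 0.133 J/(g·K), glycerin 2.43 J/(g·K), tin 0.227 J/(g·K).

Net heat exchanged in the isolated system is zero:
83·0.133·(T − 238) + 243·2.43·(T − 25.1) + 191·0.227·(T − 25.1) = 0
644.89 T = 18537
T ≈ 28.74 °C

T_f ≈ 28.7 °C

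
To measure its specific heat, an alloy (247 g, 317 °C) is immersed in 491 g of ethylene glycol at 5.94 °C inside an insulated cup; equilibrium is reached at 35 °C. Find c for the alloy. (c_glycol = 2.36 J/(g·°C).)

c ≈ 0.483 J/(g·°C)

m_s c (T_s − T_f) = m_glycol c_glycol (T_f − T_0):
247·c·(317 − 35) = 491·2.36·(35 − 5.94)
69654 c = 33674  ⇒  c ≈ 0.4834 J/(g·°C)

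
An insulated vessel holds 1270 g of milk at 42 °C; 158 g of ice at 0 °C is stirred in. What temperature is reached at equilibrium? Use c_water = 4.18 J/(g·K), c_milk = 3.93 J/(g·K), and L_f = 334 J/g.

T_f ≈ 27.8 °C

Heat gained plus heat lost sum to zero:
melt ice: 158×334 = 52772
  warm the meltwater: 660.44 T
  milk cools: 1270×3.93×(T − 42) = 4991.1(T − 42)
5651.5 T = 209626 − 52772 = 156854
T ≈ 27.75 °C. Since T > 0 °C, the all-ice-melts assumption holds.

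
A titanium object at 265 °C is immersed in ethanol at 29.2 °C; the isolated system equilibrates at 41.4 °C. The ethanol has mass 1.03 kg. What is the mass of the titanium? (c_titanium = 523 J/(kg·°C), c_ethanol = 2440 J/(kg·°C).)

m ≈ 0.262 kg

Energy conservation, ΣQ = 0:
m×523×(41.4 − 265) + 1.03×2440×(41.4 − 29.2) = 0
-116943 m = -30661
m = -30661/-116943 ≈ 0.2622 kg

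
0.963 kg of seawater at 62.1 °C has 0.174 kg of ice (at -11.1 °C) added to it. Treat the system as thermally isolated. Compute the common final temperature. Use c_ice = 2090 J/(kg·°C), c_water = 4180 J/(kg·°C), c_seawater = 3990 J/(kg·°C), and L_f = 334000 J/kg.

Taking heat into each body as positive, Σ m c ΔT = 0:
ice -11.1→0 °C: 0.174×2090×11.1 = 4036.6; latent heat to melt: 0.174×334000 = 58116; warm the meltwater: 727.32 T; seawater cools: 0.963×3990×(T − 62.1) = 3842.4(T − 62.1)
4569.7 T = 238611 − 62153 = 176459
T ≈ 38.61 °C (positive, so assuming full melt was valid).

T_f ≈ 38.6 °C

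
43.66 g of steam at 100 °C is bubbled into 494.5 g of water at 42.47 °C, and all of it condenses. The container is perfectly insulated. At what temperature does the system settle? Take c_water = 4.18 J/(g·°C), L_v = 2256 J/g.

Heat gained plus heat lost sum to zero:
condense steam: −43.66·2256 = −98497; condensed water 100 °C→T: 182.5(T − 100); original water: 2067(T − 42.47)
2249.5 T = 98497 + 18250 + 87786 = 204533
T ≈ 90.92 °C — below 100 °C, confirming all the steam condensed.

T_f ≈ 90.9 °C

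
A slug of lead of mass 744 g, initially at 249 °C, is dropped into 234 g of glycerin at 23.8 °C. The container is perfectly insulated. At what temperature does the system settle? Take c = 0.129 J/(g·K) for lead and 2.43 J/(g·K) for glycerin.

T_f ≈ 56.3 °C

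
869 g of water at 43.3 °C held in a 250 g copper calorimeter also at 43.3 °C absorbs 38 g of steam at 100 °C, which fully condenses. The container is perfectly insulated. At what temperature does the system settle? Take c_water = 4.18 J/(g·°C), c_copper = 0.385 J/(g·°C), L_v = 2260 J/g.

Taking heat into each body as positive, Σ m c ΔT = 0:
steam→water at 100 °C releases m L_v = 38×2260 = 85880; condensate cools 100→T: 38×4.18×(T − 100) = 158.84(T − 100); original water: 3632.4(T − 43.3); copper cup: 250×0.385×(T − 43.3) = 96.25(T − 43.3)
3887.5 T = 85880 + 15884 + 161451 = 263215
T ≈ 67.71 °C (< 100 °C, so full condensation is consistent).

T_f ≈ 67.7 °C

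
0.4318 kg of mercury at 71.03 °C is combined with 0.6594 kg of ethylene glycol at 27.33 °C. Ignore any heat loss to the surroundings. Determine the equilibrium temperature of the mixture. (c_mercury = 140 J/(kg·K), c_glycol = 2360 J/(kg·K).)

T_f ≈ 29.0 °C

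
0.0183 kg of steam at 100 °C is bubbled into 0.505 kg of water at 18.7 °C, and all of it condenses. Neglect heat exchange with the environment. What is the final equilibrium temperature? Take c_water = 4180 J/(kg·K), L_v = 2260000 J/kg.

T_f ≈ 40.5 °C

Net heat exchanged in the isolated system is zero:
condense steam: −0.0183·2260000 = −41358
  condensate cools 100→T: 0.0183·4180·(T − 100) = 76.49(T − 100)
  water warms: 0.505·4180·(T − 18.7) = 2110.9(T − 18.7)
2187.4 T = 41358 + 7649.4 + 39474 = 88481
T ≈ 40.45 °C — below 100 °C, confirming all the steam condensed.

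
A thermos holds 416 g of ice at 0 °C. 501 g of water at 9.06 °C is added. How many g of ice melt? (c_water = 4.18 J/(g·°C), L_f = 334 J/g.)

Heat available from the water dropping to 0 °C: 501×4.18×9.06 = 18973 J.
To melt every bit of ice: 416×334 = 138944 J.
That's not enough to melt it all — equilibrium is at 0 °C with ice remaining.
m_melt = 18973 / L_f = 56.81 g.

m_melted ≈ 56.8 g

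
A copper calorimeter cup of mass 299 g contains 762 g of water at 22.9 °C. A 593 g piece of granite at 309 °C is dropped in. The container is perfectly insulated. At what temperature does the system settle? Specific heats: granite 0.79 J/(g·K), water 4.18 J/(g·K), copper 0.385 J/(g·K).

T_f is the heat-capacity-weighted average of the initial temperatures:
T_f = (468.47×309 + 3185.2×22.9 + 115.12×22.9) / (468.47 + 3185.2 + 115.12)
    = 220334 / 3768.7 ≈ 58.46 °C

T_f ≈ 58.5 °C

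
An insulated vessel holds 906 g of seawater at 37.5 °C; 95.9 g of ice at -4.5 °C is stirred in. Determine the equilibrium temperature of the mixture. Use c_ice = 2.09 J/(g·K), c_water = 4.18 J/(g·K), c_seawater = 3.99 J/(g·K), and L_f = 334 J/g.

T_f ≈ 25.6 °C

Taking heat into each body as positive, Σ m c ΔT = 0:
warm ice to 0 °C: 95.9×2.09×(0 − (-4.5)) = 901.94
  melt ice: 95.9×334 = 32031
  meltwater 0→T: 95.9×4.18×T = 400.86 T
  seawater cools: 906×3.99×(T − 37.5) = 3614.9(T − 37.5)
4015.8 T = 135560 − 32933 = 102628
T ≈ 25.56 °C — above 0 °C, consistent with complete melting.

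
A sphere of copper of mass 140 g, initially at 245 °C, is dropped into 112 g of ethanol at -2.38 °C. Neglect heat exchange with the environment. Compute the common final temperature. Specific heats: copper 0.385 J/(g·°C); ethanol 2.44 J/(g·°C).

T_f ≈ 38.4 °C

T_f = Σ m_i c_i T_i / Σ m_i c_i:
T_f = (53.9×245 + 273.28×(-2.38)) / (53.9 + 273.28)
    = 12555 / 327.18 ≈ 38.37 °C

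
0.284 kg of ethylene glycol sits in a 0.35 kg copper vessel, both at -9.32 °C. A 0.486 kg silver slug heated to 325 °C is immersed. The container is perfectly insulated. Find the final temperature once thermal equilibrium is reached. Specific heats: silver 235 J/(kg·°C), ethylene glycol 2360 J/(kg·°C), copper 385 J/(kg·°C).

T_f ≈ 32.2 °C

Conservation of energy gives ΣQ = 0:
0.486·235·(T − 325) + 0.284·2360·(T − (-9.32)) + 0.35·385·(T − (-9.32)) = 0
919.2 T = 29616
T ≈ 32.22 °C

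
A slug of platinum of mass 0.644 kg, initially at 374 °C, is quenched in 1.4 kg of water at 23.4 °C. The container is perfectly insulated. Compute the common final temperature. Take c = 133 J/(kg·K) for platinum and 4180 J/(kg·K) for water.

T_f ≈ 28.5 °C

With ΣQ=0 the equilibrium temperature is the m·c-weighted mean:
T_f = (85.65×374 + 5852×23.4) / (85.65 + 5852)
    = 168971 / 5937.7 ≈ 28.46 °C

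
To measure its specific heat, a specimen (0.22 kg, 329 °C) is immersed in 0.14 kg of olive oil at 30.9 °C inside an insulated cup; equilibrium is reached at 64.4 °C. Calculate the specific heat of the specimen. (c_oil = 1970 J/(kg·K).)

m_s c (T_s − T_f) = m_oil c_oil (T_f − T_0):
0.22×c×(329 − 64.4) = 0.14×1970×(64.4 − 30.9)
58.21 c = 9239.3  ⇒  c ≈ 158.7 J/(kg·K)

c ≈ 159 J/(kg·K)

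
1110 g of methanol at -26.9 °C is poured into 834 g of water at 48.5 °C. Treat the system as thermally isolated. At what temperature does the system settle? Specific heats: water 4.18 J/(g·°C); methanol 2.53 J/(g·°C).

T_f ≈ 14.9 °C

Let T be the final temperature. ΣQ_i = 0:
834×4.18×(T − 48.5) + 1110×2.53×(T − (-26.9)) = 0
6294.4 T = 93534
T = 93534 / 6294.4 = 14.9 °C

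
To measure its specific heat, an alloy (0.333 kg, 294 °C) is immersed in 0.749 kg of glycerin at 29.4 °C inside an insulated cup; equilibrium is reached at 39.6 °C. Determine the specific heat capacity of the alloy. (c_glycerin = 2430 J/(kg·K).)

c ≈ 219 J/(kg·K)

Heat lost by the alloy = heat gained by the glycerin:
0.333·c·(294 − 39.6) = 0.749·2430·(39.6 − 29.4)
84.72 c = 18565  ⇒  c ≈ 219.1 J/(kg·K)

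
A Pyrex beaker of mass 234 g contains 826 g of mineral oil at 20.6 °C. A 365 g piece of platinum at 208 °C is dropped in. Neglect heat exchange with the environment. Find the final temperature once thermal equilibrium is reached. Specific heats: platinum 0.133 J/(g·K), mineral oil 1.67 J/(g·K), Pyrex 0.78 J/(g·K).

Conservation of energy gives ΣQ = 0:
365*0.133*(T − 208) + 826*1.67*(T − 20.6) + 234*0.78*(T − 20.6) = 0
48.55(T − 208) + 1379.4(T − 20.6) + 182.52(T − 20.6) = 0
(48.55 + 1379.4 + 182.52) T = 48.55*208 + 1379.4*20.6 + 182.52*20.6
T = 42273 / 1610.5 = 26.2 °C

T_f ≈ 26.2 °C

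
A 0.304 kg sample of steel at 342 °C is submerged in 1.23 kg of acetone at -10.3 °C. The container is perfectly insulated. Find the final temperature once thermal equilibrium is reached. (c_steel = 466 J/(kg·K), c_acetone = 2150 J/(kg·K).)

T_f ≈ 7.6 °C

Heat lost by the steel equals heat gained by the acetone:
0.304×466×(342 − T) = 1.23×2150×(T − (-10.3))
141.66(342 − T) = 2644.5(T − (-10.3))
2786.2 T = 21211  ⇒  T ≈ 7.61 °C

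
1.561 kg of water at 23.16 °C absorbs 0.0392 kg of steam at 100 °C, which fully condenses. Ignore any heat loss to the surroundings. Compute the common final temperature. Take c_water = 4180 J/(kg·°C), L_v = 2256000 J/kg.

T_f ≈ 38.3 °C

Net heat exchanged in the isolated system is zero:
latent heat released on condensation: 0.0392×2256000 = 88435; condensate cools 100→T: 0.0392×4180×(T − 100) = 163.86(T − 100); original water: 6525(T − 23.16)
6688.8 T = 88435 + 16386 + 151119 = 255939
T ≈ 38.26 °C, under the boiling point, so the assumption holds.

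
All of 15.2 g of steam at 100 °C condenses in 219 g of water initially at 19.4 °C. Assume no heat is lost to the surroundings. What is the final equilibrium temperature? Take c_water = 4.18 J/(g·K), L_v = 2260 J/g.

T_f ≈ 59.7 °C

Conservation of energy gives ΣQ = 0:
steam→water at 100 °C releases m L_v = 15.2×2260 = 34352
  condensed water 100 °C→T: 63.54(T − 100)
  original water: 915.42(T − 19.4)
978.96 T = 34352 + 6353.6 + 17759 = 58465
T ≈ 59.72 °C, under the boiling point, so the assumption holds.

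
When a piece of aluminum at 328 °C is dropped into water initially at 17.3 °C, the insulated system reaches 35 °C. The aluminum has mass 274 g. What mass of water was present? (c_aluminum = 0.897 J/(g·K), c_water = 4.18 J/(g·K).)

m ≈ 973 g

|Q_aluminum| = |Q_water|:
274·0.897·(328 − 35) = m·4.18·(35 − 17.3)
73.99 m = 72013  ⇒  m ≈ 973.3 g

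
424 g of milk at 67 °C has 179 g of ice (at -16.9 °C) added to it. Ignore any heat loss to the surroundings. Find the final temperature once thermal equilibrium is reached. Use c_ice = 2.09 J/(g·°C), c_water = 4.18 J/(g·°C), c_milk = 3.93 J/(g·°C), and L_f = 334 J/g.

T_f ≈ 18.9 °C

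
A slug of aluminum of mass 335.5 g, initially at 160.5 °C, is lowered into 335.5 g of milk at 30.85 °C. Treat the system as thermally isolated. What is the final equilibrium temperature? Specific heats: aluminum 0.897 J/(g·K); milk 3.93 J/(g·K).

With ΣQ=0 the equilibrium temperature is the m·c-weighted mean:
T_f = (300.94*160.5 + 1318.5*30.85) / (300.94 + 1318.5)
    = 88978 / 1619.5 ≈ 54.94 °C

T_f ≈ 54.9 °C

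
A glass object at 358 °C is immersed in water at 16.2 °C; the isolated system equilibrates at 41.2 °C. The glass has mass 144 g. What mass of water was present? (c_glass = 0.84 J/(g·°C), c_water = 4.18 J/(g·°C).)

m ≈ 367 g

Let T be the final temperature. ΣQ_i = 0:
144×0.84×(41.2 − 358) + m×4.18×(41.2 − 16.2) = 0
104.5 m = 38320
m = 38320/104.5 ≈ 366.7 g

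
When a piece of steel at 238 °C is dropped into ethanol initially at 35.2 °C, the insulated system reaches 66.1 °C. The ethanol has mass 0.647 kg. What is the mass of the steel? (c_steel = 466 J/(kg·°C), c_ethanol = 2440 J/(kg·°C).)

m ≈ 0.609 kg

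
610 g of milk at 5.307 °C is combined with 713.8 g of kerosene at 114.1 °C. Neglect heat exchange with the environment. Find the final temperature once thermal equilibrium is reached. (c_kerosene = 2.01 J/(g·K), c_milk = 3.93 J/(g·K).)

T_f ≈ 46.0 °C

Net heat exchanged in the isolated system is zero:
713.8·2.01·(T − 114.1) + 610·3.93·(T − 5.307) = 0
3832 T = 176426
T ≈ 46.04 °C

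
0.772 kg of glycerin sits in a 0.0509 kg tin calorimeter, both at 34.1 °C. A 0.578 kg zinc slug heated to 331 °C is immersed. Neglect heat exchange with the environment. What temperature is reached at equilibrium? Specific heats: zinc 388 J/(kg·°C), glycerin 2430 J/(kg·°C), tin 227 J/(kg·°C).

T_f ≈ 65.6 °C

Energy conservation, ΣQ = 0:
0.578×388×(T − 331) + 0.772×2430×(T − 34.1) + 0.0509×227×(T − 34.1) = 0
224.26(T − 331) + 1876(T − 34.1) + 11.55(T − 34.1) = 0
2111.8 T = 138596
T = 138596 / 2111.8 = 65.6 °C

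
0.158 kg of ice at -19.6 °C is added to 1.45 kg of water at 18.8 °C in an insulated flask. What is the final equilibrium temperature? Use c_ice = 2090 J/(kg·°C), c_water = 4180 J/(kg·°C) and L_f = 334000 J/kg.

T_f ≈ 8.1 °C

Sum of m c ΔT and latent-heat terms is zero:
warm ice to 0 °C: 0.158×2090×(0 − (-19.6)) = 6472.3
  latent heat to melt: 0.158×334000 = 52772
  warm the meltwater: 660.44 T
  water cools: 1.45×4180×(T − 18.8) = 6061(T − 18.8)
6721.4 T = 113947 − 59244 = 54702
T ≈ 8.14 °C (positive, so assuming full melt was valid).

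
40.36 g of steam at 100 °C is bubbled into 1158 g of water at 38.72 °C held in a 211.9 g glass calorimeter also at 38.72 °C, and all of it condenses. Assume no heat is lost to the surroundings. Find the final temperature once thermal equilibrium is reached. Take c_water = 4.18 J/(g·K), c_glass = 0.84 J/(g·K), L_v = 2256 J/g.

Let T be the final temperature. ΣQ_i = 0:
condense steam: −40.36·2256 = −91052
  condensed water 100 °C→T: 168.7(T − 100)
  original water: 4840.4(T − 38.72)
  cup: 178(T − 38.72)
5187.1 T = 91052 + 16870 + 194314 = 302236
T ≈ 58.27 °C (< 100 °C, so full condensation is consistent).

T_f ≈ 58.3 °C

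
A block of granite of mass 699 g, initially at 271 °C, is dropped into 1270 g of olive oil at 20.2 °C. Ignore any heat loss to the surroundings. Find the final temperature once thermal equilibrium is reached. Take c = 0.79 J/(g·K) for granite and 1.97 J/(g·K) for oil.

T_f ≈ 65.5 °C

Heat gained plus heat lost sum to zero:
699×0.79×(T − 271) + 1270×1.97×(T − 20.2) = 0
3054.1 T = 200187
T ≈ 65.55 °C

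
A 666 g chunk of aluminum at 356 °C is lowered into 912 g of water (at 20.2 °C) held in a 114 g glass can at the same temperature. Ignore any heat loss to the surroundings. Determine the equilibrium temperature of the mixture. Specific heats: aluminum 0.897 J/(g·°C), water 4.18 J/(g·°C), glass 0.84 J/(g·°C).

With ΣQ=0 the equilibrium temperature is the m·c-weighted mean:
T_f = (597.4·356 + 3812.2·20.2 + 95.76·20.2) / (597.4 + 3812.2 + 95.76)
    = 291615 / 4505.3 ≈ 64.73 °C

T_f ≈ 64.7 °C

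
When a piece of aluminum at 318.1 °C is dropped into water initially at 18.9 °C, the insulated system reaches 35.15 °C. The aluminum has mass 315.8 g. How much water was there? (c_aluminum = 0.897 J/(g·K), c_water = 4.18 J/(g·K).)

m ≈ 1180 g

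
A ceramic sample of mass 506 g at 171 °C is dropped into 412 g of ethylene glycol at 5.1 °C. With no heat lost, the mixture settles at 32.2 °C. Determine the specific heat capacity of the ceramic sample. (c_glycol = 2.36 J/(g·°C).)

c ≈ 0.375 J/(g·°C)

Net heat exchanged in the isolated system is zero:
506×c×(32.2 − 171) + 412×2.36×(32.2 − 5.1) = 0
-70233 c = -26350
c = -26350/-70233 ≈ 0.3752 J/(g·°C)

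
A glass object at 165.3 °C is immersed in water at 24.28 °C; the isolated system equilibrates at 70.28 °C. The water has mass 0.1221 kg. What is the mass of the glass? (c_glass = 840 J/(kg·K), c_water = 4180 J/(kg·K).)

Setting the total heat transfer to zero:
m×840×(70.28 − 165.3) + 0.1221×4180×(70.28 − 24.28) = 0
-79817 m = -23477
m = -23477/-79817 ≈ 0.2941 kg

m ≈ 0.294 kg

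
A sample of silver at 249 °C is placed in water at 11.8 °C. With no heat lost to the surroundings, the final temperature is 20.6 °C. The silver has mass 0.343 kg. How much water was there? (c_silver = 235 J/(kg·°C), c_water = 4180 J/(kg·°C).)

|Q_silver| = |Q_water|:
0.343×235×(249 − 20.6) = m×4180×(20.6 − 11.8)
36784 m = 18410  ⇒  m ≈ 0.5005 kg

m ≈ 0.5 kg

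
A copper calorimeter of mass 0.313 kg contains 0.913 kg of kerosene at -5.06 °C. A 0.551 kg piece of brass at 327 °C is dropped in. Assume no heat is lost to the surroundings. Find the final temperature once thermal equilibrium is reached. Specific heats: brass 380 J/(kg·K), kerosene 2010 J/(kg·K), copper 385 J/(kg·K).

T_f ≈ 27.1 °C

Heat gained plus heat lost sum to zero:
0.551·380·(T − 327) + 0.913·2010·(T − (-5.06)) + 0.313·385·(T − (-5.06)) = 0
209.38(T − 327) + 1835.1(T − (-5.06)) + 120.5(T − (-5.06)) = 0
(209.38 + 1835.1 + 120.5) T = 209.38·327 + 1835.1·(-5.06) + 120.5·(-5.06)
T ≈ 27.05 °C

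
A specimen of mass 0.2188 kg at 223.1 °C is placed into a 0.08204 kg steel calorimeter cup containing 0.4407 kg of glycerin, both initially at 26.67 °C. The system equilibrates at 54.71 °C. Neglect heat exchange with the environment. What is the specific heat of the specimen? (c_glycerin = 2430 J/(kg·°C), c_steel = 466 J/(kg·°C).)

Taking heat into each body as positive, Σ m c ΔT = 0:
0.2188·c·(54.71 − 223.1) + 0.4407·2430·(54.71 − 26.67) + 0.08204·466·(54.71 − 26.67) = 0
-36.84 c = -31100
c = -31100/-36.84 ≈ 844.1 J/(kg·°C)

c ≈ 844 J/(kg·°C)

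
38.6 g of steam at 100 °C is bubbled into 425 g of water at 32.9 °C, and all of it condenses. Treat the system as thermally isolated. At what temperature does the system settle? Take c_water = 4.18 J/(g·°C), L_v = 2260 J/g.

T_f ≈ 83.5 °C

Energy conservation, ΣQ = 0:
latent heat released on condensation: 38.6×2260 = 87236; condensate cools 100→T: 38.6×4.18×(T − 100) = 161.35(T − 100); original water: 1776.5(T − 32.9)
1937.8 T = 87236 + 16135 + 58447 = 161818
T ≈ 83.50 °C (< 100 °C, so full condensation is consistent).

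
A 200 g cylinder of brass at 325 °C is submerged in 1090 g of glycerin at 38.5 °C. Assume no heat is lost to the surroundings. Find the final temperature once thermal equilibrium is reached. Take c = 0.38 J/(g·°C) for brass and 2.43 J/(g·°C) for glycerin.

T_f ≈ 46.5 °C

T_f = Σ m_i c_i T_i / Σ m_i c_i:
T_f = (76×325 + 2648.7×38.5) / (76 + 2648.7)
    = 126675 / 2724.7 ≈ 46.49 °C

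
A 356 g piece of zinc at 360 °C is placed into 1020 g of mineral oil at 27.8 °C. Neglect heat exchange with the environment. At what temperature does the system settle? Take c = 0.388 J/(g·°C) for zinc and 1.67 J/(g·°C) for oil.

T_f = Σ m_i c_i T_i / Σ m_i c_i:
T_f = (138.13·360 + 1703.4·27.8) / (138.13 + 1703.4)
    = 97081 / 1841.5 ≈ 52.72 °C

T_f ≈ 52.7 °C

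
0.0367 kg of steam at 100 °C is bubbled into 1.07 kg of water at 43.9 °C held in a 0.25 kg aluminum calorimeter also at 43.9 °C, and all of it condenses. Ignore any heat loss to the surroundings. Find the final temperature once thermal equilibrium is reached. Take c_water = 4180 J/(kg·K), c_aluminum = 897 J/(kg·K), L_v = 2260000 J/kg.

T_f ≈ 62.8 °C

Sum of m c ΔT and latent-heat terms is zero:
latent heat released on condensation: 0.0367·2260000 = 82942; condensate cools 100→T: 0.0367·4180·(T − 100) = 153.41(T − 100); original water: 4472.6(T − 43.9); cup: 224.25(T − 43.9)
4850.3 T = 82942 + 15341 + 206192 = 304474
T ≈ 62.77 °C (< 100 °C, so full condensation is consistent).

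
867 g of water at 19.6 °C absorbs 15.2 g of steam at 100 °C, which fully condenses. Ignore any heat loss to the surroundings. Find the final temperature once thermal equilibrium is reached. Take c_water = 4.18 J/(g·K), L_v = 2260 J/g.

T_f ≈ 30.3 °C

Sum of m c ΔT and latent-heat terms is zero:
steam→water at 100 °C releases m L_v = 15.2×2260 = 34352; condensate cools 100→T: 15.2×4.18×(T − 100) = 63.54(T − 100); original water: 3624.1(T − 19.6)
3687.6 T = 34352 + 6353.6 + 71032 = 111737
T ≈ 30.30 °C — below 100 °C, confirming all the steam condensed.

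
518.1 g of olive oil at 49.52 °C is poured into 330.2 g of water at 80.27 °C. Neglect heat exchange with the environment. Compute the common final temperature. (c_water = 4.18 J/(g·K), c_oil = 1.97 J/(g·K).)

T_f ≈ 67.2 °C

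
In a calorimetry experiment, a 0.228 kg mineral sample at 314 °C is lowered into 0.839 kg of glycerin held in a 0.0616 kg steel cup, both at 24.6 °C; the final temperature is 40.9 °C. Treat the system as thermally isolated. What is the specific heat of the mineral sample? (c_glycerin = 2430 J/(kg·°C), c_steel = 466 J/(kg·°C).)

Let T be the final temperature. ΣQ_i = 0:
0.228×c×(40.9 − 314) + 0.839×2430×(40.9 − 24.6) + 0.0616×466×(40.9 − 24.6) = 0
-62.27 c = -33700
c = -33700/-62.27 ≈ 541.2 J/(kg·°C)

c ≈ 541 J/(kg·°C)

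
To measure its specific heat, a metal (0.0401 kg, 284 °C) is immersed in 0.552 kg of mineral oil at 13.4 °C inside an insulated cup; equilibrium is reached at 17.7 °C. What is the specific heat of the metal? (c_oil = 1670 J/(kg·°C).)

c ≈ 371 J/(kg·°C)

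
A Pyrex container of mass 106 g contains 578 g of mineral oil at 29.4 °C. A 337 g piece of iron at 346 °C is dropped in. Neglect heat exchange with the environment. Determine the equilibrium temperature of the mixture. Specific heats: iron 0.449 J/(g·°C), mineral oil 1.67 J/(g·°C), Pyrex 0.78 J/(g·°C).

T_f ≈ 69.3 °C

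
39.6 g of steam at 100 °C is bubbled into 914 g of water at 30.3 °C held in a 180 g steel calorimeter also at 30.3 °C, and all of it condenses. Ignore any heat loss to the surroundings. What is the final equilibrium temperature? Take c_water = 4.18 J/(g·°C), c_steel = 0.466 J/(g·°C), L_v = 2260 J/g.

T_f ≈ 55.1 °C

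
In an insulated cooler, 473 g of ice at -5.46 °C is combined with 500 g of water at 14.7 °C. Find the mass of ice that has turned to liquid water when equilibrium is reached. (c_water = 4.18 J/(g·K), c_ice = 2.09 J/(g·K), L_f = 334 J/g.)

Water can give up m c ΔT = 500·4.18·14.7 = 30723 J before reaching 0 °C.
Warming the ice to 0 °C takes 473·2.09·5.46 = 5397.6 J, leaving 25325 J for melting.
To melt every bit of ice: 473·334 = 157982 J.
25325 J < 157982 J, so only part of the ice melts and the system sits at 0 °C.
m_melted·334 = 25325  ⇒  m_melted ≈ 75.82 g.

m_melted ≈ 75.8 g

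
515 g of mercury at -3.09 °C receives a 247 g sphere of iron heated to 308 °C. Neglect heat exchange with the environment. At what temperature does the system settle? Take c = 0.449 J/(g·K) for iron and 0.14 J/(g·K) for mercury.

T_f = Σ m_i c_i T_i / Σ m_i c_i:
T_f = (110.9·308 + 72.1·(-3.09)) / (110.9 + 72.1)
    = 33935 / 183 ≈ 185.44 °C

T_f ≈ 185.4 °C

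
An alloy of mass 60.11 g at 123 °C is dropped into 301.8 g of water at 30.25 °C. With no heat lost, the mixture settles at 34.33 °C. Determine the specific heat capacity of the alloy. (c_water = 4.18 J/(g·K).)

c ≈ 0.966 J/(g·K)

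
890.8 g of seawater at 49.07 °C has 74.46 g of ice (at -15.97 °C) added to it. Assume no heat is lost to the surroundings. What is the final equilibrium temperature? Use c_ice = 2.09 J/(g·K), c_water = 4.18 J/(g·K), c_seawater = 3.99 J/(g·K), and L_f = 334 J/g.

T_f ≈ 38.0 °C

Heat gained plus heat lost sum to zero:
warm ice to 0 °C: 74.46·2.09·(0 − (-15.97)) = 2485.3; latent heat to melt: 74.46·334 = 24870; meltwater 0→T: 74.46·4.18·T = 311.24 T; seawater: 3554.3(T − 49.07)
3865.5 T = 174409 − 27355 = 147054
T ≈ 38.04 °C — above 0 °C, consistent with complete melting.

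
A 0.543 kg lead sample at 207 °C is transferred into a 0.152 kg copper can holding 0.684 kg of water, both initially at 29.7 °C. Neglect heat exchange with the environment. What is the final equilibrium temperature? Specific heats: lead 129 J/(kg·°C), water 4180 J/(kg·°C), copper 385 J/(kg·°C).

T_f ≈ 33.9 °C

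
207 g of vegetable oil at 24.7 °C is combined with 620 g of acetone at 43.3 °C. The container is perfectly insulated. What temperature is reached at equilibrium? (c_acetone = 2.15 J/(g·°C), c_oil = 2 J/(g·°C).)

T_f ≈ 38.9 °C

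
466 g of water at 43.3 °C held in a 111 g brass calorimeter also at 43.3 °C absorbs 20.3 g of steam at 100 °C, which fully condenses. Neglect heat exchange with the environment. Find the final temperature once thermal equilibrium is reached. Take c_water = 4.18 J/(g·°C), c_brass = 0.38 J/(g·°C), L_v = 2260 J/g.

T_f ≈ 67.7 °C

Energy conservation, ΣQ = 0:
condense steam: −20.3×2260 = −45878
  condensed water 100 °C→T: 84.85(T − 100)
  water warms: 466×4.18×(T − 43.3) = 1947.9(T − 43.3)
  cup: 42.18(T − 43.3)
2074.9 T = 45878 + 8485.4 + 86170 = 140533
T ≈ 67.73 °C (< 100 °C, so full condensation is consistent).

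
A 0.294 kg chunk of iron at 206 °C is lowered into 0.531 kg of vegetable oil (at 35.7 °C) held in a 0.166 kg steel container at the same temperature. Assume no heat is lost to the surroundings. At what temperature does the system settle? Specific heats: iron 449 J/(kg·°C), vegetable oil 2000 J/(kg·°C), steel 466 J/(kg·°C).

Let T be the final temperature. ΣQ_i = 0:
0.294*449*(T − 206) + 0.531*2000*(T − 35.7) + 0.166*466*(T − 35.7) = 0
(132.01 + 1062 + 77.36) T = 132.01*206 + 1062*35.7 + 77.36*35.7
T = 67868/1271.4 ≈ 53.38 °C

T_f ≈ 53.4 °C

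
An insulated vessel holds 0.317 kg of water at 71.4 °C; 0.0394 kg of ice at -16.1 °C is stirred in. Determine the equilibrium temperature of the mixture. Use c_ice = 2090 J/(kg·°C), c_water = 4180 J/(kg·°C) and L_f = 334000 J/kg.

Sum of m c ΔT and latent-heat terms is zero:
warm ice to 0 °C: 0.0394·2090·(0 − (-16.1)) = 1325.8; fusion: m_ice L_f = 0.0394·334000 = 13160; meltwater 0→T: 0.0394·4180·T = 164.69 T; water cools: 0.317·4180·(T − 71.4) = 1325.1(T − 71.4)
1489.8 T = 94609 − 14485 = 80124
T ≈ 53.78 °C (positive, so assuming full melt was valid).

T_f ≈ 53.8 °C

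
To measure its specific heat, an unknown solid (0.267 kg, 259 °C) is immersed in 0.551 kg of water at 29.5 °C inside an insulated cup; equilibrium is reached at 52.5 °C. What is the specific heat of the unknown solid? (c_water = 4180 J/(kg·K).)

m_s c (T_s − T_f) = m_water c_water (T_f − T_0):
0.267·c·(259 − 52.5) = 0.551·4180·(52.5 − 29.5)
55.14 c = 52973  ⇒  c ≈ 960.8 J/(kg·K)

c ≈ 961 J/(kg·K)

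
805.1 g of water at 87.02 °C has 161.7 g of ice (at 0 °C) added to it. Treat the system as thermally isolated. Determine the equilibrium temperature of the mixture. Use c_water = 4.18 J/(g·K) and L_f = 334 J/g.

Setting the total heat transfer to zero:
latent heat to melt: 161.7·334 = 54008; warm the meltwater: 675.91 T; water cools: 805.1·4.18·(T − 87.02) = 3365.3(T − 87.02)
4041.2 T = 292850 − 54008 = 238842
T ≈ 59.10 °C. Since T > 0 °C, the all-ice-melts assumption holds.

T_f ≈ 59.1 °C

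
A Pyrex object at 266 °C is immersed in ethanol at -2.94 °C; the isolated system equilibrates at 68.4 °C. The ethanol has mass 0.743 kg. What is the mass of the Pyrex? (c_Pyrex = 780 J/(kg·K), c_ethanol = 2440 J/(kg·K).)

|Q_Pyrex| = |Q_ethanol|:
m·780·(266 − 68.4) = 0.743·2440·(68.4 − (-2.94))
154128 m = 129334  ⇒  m ≈ 0.8391 kg

m ≈ 0.839 kg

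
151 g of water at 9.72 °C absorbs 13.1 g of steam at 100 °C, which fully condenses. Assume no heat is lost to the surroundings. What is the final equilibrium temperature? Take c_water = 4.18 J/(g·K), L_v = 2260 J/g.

Setting the total heat transfer to zero:
steam→water at 100 °C releases m L_v = 13.1×2260 = 29606; condensate cools 100→T: 13.1×4.18×(T − 100) = 54.76(T − 100); water warms: 151×4.18×(T − 9.72) = 631.18(T − 9.72)
685.94 T = 29606 + 5475.8 + 6135.1 = 41217
T ≈ 60.09 °C — below 100 °C, confirming all the steam condensed.

T_f ≈ 60.1 °C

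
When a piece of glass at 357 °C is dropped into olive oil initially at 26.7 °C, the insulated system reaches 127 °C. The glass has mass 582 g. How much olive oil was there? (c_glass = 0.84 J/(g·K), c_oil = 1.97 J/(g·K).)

m ≈ 569 g

|Q_glass| = |Q_oil|:
582·0.84·(357 − 127) = m·1.97·(127 − 26.7)
197.59 m = 112442  ⇒  m ≈ 569.1 g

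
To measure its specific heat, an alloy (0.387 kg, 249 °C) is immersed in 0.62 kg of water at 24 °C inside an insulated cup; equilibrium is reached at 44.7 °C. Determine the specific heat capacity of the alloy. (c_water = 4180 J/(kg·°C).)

Energy conservation, ΣQ = 0:
0.387×c×(44.7 − 249) + 0.62×4180×(44.7 − 24) = 0
-79.06 c = -53646
c = -53646/-79.06 ≈ 678.5 J/(kg·°C)

c ≈ 679 J/(kg·°C)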